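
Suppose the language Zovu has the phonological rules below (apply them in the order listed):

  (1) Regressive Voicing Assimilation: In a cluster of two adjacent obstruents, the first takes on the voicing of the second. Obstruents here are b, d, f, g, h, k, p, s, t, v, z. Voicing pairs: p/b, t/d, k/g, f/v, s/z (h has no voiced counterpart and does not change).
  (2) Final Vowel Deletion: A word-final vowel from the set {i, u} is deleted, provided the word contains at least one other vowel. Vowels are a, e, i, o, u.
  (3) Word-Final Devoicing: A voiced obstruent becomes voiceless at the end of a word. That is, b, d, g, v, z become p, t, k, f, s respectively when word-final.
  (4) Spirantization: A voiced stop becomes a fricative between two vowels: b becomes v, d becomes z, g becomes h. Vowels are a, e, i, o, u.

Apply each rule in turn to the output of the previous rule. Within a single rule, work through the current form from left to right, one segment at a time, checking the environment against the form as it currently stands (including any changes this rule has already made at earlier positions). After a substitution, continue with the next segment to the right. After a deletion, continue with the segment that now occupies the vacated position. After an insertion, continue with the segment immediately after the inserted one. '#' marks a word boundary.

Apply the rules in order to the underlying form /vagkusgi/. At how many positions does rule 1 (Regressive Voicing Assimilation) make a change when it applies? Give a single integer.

(1) Regressive Voicing Assimilation: [vagkusgi] → [vakkuzgi]
(2) Final Vowel Deletion: [vakkuzgi] → [vakkuzg]
(3) Word-Final Devoicing: [vakkuzg] → [vakkuzk]
(4) Spirantization: no change — [vakkuzk]
Rule 1 changed 2 position(s).

2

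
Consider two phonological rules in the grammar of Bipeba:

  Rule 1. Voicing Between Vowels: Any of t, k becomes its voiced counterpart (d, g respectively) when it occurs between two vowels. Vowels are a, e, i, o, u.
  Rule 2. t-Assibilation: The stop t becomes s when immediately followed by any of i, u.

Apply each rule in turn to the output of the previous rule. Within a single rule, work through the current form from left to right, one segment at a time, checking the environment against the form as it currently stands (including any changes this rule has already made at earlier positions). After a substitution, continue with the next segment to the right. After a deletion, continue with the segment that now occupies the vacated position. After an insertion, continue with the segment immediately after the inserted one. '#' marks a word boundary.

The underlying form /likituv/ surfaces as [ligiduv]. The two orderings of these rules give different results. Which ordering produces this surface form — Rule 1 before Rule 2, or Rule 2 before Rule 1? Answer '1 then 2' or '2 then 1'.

Order 1 then 2:
  1 Voicing Between Vowels: [likituv] → [ligiduv]
  2 t-Assibilation: no change — [ligiduv]
  result: [ligiduv]
Order 2 then 1:
  2 t-Assibilation: [likituv] → [likisuv]
  1 Voicing Between Vowels: [likisuv] → [ligisuv]
  result: [ligisuv]

1 then 2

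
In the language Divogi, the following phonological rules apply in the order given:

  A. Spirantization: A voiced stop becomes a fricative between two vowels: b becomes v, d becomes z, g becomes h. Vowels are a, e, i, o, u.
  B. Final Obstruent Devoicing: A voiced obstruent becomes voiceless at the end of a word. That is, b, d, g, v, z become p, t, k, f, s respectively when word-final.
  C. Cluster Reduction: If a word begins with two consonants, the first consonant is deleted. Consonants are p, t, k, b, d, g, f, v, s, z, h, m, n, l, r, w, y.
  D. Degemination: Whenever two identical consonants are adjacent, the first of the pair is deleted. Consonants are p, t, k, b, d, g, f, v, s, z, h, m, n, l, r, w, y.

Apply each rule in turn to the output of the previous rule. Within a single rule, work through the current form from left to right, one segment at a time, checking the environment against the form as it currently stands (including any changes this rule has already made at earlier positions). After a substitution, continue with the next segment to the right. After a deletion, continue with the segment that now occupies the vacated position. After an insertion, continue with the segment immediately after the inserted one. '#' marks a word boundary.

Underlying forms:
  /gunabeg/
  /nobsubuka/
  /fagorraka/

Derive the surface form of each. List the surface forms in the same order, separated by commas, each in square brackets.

[gunavek], [nobsuvuka], [fahoraka]

/gunabeg/:
  A Spirantization: [gunabeg] → [gunaveg]
  B Final Obstruent Devoicing: [gunaveg] → [gunavek]
  C Cluster Reduction: no change — [gunavek]
  D Degemination: no change — [gunavek]
/nobsubuka/:
  A Spirantization: [nobsubuka] → [nobsuvuka]
  B Final Obstruent Devoicing: no change — [nobsuvuka]
  C Cluster Reduction: no change — [nobsuvuka]
  D Degemination: no change — [nobsuvuka]
/fagorraka/:
  A Spirantization: [fagorraka] → [fahorraka]
  B Final Obstruent Devoicing: no change — [fahorraka]
  C Cluster Reduction: no change — [fahorraka]
  D Degemination: [fahorraka] → [fahoraka]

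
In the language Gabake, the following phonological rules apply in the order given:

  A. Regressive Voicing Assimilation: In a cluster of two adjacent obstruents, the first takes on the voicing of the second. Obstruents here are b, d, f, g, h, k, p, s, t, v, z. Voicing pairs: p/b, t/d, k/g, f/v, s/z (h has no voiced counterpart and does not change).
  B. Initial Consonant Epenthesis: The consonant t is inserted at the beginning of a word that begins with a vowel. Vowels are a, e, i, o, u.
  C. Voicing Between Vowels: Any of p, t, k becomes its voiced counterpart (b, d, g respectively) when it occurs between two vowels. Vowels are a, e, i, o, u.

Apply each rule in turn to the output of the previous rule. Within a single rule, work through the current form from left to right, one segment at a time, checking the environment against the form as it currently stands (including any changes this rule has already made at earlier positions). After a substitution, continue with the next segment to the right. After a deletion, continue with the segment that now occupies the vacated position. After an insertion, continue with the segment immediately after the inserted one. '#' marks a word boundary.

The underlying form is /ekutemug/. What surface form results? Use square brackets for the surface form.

[tegudemug]

A Regressive Voicing Assimilation: no change — [ekutemug]
B Initial Consonant Epenthesis: [ekutemug] → [tekutemug]
C Voicing Between Vowels: [tekutemug] → [tegudemug]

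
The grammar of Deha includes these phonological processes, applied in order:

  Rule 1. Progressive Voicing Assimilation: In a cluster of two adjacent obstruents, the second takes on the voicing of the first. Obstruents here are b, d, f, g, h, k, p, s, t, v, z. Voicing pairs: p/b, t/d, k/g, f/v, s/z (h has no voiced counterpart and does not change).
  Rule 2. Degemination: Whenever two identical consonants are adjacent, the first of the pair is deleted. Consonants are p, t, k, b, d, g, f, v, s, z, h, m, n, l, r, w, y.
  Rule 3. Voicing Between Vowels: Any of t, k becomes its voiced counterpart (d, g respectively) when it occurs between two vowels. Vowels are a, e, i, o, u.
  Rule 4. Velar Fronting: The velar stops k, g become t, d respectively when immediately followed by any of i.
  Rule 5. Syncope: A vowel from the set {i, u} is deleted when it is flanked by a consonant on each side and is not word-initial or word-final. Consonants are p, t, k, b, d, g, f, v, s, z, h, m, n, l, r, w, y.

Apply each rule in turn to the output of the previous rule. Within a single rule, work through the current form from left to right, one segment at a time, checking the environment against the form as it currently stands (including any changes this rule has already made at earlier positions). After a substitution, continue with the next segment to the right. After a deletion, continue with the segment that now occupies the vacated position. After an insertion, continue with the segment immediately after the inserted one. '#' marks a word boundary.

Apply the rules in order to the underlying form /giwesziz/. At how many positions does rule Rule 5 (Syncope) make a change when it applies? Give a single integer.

2

Rule 1 Progressive Voicing Assimilation: [giwesziz] → [giwessiz]
Rule 2 Degemination: [giwessiz] → [giwesiz]
Rule 3 Voicing Between Vowels: no change — [giwesiz]
Rule 4 Velar Fronting: [giwesiz] → [diwesiz]
Rule 5 Syncope: [diwesiz] → [dwesz]
Rule Rule 5 changed 2 position(s).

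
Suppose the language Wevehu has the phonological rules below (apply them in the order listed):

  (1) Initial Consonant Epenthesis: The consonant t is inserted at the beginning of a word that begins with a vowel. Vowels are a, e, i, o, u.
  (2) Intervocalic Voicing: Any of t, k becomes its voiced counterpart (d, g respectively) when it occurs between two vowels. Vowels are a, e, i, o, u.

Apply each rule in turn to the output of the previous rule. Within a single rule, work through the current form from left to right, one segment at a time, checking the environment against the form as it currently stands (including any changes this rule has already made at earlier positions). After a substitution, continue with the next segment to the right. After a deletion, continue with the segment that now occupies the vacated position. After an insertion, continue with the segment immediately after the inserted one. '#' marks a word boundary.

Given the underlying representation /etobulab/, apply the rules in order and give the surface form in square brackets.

[tedobulab]

(1) Initial Consonant Epenthesis: [etobulab] → [tetobulab]
(2) Intervocalic Voicing: [tetobulab] → [tedobulab]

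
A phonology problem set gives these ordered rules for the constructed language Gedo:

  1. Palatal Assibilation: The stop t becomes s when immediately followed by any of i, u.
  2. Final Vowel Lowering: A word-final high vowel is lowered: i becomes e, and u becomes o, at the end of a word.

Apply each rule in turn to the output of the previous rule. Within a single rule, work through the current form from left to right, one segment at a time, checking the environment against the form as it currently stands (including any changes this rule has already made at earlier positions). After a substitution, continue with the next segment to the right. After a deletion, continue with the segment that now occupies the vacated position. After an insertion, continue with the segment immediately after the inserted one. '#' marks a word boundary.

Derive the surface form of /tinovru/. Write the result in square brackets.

1 Palatal Assibilation: [tinovru] → [sinovru]
2 Final Vowel Lowering: [sinovru] → [sinovro]

[sinovro]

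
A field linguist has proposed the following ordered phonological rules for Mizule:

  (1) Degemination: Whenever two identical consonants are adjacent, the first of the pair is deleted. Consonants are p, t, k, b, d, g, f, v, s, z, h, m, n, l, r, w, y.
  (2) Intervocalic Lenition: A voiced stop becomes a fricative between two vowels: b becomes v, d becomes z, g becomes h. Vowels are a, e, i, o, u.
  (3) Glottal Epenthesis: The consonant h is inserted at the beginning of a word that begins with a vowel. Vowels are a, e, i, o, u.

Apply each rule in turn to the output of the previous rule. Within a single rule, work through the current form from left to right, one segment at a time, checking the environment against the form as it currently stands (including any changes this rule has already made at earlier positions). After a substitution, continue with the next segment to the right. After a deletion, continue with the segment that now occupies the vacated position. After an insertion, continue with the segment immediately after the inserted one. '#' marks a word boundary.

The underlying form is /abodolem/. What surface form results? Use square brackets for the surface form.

[havozolem]

(1) Degemination: no change — [abodolem]
(2) Intervocalic Lenition: [abodolem] → [avozolem]
(3) Glottal Epenthesis: [avozolem] → [havozolem]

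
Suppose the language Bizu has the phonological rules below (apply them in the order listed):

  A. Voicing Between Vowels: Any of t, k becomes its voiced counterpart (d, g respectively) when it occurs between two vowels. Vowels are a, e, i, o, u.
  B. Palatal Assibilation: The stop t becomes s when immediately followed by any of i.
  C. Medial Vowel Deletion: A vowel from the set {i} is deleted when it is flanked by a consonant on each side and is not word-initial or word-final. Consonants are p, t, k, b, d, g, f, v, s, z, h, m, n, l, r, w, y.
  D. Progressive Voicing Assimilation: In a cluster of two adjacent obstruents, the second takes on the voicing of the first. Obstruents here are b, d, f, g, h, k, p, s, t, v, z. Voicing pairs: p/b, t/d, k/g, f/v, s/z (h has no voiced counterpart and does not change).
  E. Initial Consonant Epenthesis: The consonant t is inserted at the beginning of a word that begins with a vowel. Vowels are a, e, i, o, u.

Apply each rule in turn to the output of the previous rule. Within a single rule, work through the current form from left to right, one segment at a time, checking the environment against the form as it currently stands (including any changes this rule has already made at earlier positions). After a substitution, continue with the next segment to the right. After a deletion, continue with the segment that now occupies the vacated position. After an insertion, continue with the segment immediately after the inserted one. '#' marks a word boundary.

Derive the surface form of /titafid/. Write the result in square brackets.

[staft]

A Voicing Between Vowels: [titafid] → [tidafid]
B Palatal Assibilation: [tidafid] → [sidafid]
C Medial Vowel Deletion: [sidafid] → [sdafd]
D Progressive Voicing Assimilation: [sdafd] → [staft]
E Initial Consonant Epenthesis: no change — [staft]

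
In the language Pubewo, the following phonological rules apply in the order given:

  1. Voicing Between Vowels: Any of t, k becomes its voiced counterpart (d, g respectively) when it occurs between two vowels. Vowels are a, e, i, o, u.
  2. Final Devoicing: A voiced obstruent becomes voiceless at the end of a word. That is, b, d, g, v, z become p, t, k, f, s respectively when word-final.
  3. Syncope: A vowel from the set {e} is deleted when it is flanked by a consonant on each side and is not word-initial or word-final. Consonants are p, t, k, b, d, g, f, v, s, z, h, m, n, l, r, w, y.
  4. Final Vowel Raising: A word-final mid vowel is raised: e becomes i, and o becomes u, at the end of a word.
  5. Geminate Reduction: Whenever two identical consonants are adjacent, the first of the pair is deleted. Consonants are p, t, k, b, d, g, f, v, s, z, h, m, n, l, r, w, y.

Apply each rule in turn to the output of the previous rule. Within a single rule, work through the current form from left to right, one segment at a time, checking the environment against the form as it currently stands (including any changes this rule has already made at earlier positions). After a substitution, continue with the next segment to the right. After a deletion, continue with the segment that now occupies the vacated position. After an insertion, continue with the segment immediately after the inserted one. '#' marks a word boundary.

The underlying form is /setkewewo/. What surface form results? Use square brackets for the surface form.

1 Voicing Between Vowels: no change — [setkewewo]
2 Final Devoicing: no change — [setkewewo]
3 Syncope: [setkewewo] → [stkwwo]
4 Final Vowel Raising: [stkwwo] → [stkwwu]
5 Geminate Reduction: [stkwwu] → [stkwu]

[stkwu]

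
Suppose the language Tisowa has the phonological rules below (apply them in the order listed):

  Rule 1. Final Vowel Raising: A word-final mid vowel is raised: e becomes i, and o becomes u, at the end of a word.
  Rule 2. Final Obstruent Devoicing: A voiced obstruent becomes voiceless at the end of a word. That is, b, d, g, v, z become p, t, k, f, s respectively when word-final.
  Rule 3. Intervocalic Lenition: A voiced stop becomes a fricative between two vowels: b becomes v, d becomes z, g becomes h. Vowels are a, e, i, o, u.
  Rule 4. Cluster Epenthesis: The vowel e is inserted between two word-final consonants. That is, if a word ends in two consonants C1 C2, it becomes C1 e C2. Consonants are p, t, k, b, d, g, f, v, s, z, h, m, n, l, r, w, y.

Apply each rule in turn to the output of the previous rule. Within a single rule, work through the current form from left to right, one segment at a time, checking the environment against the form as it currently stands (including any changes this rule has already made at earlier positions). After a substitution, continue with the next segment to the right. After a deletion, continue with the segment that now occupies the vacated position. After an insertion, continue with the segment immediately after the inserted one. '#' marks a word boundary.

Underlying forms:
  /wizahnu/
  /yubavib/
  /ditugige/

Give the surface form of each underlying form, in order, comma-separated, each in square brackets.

[wizahnu], [yuvavip], [dituhihi]

/wizahnu/:
  Rule 1 Final Vowel Raising: no change — [wizahnu]
  Rule 2 Final Obstruent Devoicing: no change — [wizahnu]
  Rule 3 Intervocalic Lenition: no change — [wizahnu]
  Rule 4 Cluster Epenthesis: no change — [wizahnu]
/yubavib/:
  Rule 1 Final Vowel Raising: no change — [yubavib]
  Rule 2 Final Obstruent Devoicing: [yubavib] → [yubavip]
  Rule 3 Intervocalic Lenition: [yubavip] → [yuvavip]
  Rule 4 Cluster Epenthesis: no change — [yuvavip]
/ditugige/:
  Rule 1 Final Vowel Raising: [ditugige] → [ditugigi]
  Rule 2 Final Obstruent Devoicing: no change — [ditugigi]
  Rule 3 Intervocalic Lenition: [ditugigi] → [dituhihi]
  Rule 4 Cluster Epenthesis: no change — [dituhihi]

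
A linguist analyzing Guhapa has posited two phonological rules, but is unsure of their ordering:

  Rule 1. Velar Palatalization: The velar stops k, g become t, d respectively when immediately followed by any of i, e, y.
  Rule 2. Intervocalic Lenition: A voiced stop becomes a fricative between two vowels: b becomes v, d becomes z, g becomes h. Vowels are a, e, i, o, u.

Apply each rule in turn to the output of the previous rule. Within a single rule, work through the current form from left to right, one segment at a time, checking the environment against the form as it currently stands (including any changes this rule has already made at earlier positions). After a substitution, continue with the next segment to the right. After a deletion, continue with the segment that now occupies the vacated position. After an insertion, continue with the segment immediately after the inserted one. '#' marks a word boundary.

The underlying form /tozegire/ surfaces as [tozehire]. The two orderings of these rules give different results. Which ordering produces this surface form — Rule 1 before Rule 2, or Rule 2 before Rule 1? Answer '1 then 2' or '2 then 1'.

2 then 1

Order 1 then 2:
  1 Velar Palatalization: [tozegire] → [tozedire]
  2 Intervocalic Lenition: [tozedire] → [tozezire]
  result: [tozezire]
Order 2 then 1:
  2 Intervocalic Lenition: [tozegire] → [tozehire]
  1 Velar Palatalization: no change — [tozehire]
  result: [tozehire]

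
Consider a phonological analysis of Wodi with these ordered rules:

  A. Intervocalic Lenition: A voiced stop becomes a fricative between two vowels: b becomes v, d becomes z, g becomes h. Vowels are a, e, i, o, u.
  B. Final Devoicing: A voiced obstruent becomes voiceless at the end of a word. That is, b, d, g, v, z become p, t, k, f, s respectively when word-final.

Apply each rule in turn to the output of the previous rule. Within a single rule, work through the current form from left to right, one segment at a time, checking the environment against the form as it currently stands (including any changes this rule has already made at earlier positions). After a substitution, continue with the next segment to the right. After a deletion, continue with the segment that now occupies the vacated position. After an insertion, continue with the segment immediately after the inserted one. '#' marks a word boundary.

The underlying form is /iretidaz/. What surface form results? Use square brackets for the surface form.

A Intervocalic Lenition: [iretidaz] → [iretizaz]
B Final Devoicing: [iretizaz] → [iretizas]

[iretizas]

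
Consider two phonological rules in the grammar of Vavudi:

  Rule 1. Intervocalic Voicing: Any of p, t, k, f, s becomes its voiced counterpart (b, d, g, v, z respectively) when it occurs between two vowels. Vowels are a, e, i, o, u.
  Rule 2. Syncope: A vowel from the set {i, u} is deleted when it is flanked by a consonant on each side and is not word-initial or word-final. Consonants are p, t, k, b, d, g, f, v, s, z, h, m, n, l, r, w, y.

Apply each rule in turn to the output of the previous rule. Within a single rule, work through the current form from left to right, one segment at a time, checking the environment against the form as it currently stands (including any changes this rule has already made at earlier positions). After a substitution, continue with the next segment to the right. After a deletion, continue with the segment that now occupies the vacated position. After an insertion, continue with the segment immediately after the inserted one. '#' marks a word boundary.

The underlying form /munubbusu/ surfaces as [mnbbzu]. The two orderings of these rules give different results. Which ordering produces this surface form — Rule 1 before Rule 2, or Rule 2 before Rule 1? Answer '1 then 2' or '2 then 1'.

Order 1 then 2:
  1 Intervocalic Voicing: [munubbusu] → [munubbuzu]
  2 Syncope: [munubbuzu] → [mnbbzu]
  result: [mnbbzu]
Order 2 then 1:
  2 Syncope: [munubbusu] → [mnbbsu]
  1 Intervocalic Voicing: no change — [mnbbsu]
  result: [mnbbsu]

1 then 2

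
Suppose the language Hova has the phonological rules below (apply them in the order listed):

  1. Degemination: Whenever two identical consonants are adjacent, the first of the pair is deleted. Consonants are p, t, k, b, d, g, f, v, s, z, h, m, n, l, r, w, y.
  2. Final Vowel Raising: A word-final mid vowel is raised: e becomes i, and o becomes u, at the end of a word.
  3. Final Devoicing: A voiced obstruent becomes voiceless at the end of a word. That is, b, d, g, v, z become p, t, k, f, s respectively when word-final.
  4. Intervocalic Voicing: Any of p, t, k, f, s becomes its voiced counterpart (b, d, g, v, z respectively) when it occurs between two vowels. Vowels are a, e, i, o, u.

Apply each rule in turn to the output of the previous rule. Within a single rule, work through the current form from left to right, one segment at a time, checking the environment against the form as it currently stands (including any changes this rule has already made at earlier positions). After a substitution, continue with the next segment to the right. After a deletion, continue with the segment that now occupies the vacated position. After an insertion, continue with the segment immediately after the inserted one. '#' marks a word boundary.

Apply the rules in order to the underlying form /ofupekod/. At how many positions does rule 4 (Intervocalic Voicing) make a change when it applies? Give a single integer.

1 Degemination: no change — [ofupekod]
2 Final Vowel Raising: no change — [ofupekod]
3 Final Devoicing: [ofupekod] → [ofupekot]
4 Intervocalic Voicing: [ofupekot] → [ovubegot]
Rule 4 changed 3 position(s).

3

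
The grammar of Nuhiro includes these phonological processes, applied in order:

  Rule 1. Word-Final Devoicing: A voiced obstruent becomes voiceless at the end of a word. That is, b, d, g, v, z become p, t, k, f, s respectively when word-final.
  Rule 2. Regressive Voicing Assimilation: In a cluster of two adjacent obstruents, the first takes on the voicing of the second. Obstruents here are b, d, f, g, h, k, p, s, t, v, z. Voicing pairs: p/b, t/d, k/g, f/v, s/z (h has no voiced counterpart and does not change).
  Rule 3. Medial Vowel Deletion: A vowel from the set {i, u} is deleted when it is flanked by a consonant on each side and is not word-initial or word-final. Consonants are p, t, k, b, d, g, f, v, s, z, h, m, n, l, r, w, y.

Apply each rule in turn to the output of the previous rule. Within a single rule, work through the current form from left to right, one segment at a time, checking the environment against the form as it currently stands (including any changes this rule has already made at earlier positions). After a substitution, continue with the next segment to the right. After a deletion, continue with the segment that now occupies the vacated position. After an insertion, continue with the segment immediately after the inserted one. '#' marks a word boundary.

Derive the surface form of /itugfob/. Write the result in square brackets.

[itkfop]

Rule 1 Word-Final Devoicing: [itugfob] → [itugfop]
Rule 2 Regressive Voicing Assimilation: [itugfop] → [itukfop]
Rule 3 Medial Vowel Deletion: [itukfop] → [itkfop]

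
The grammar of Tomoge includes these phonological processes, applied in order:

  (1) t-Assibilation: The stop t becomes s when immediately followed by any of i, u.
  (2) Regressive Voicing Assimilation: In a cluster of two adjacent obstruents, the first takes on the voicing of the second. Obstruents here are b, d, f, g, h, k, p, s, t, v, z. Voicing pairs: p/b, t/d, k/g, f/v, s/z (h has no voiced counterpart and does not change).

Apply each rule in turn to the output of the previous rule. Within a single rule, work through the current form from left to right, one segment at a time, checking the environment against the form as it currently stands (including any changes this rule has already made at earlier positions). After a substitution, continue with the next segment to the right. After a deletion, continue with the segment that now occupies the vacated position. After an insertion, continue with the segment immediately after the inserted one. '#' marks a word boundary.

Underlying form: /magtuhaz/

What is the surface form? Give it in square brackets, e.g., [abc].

[maksuhaz]

(1) t-Assibilation: [magtuhaz] → [magsuhaz]
(2) Regressive Voicing Assimilation: [magsuhaz] → [maksuhaz]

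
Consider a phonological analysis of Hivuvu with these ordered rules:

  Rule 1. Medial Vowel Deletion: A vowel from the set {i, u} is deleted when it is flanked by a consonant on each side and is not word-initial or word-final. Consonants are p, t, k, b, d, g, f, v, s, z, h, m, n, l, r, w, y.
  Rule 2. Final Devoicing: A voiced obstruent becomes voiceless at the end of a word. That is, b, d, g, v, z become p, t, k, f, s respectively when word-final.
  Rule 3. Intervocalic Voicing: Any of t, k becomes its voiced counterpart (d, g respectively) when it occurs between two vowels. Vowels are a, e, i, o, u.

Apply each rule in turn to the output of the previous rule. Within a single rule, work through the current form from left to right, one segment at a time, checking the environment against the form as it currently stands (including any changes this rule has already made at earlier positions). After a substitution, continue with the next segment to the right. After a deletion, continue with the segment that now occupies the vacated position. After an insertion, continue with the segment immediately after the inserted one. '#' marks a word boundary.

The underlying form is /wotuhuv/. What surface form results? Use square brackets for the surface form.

Rule 1 Medial Vowel Deletion: [wotuhuv] → [wothv]
Rule 2 Final Devoicing: [wothv] → [wothf]
Rule 3 Intervocalic Voicing: no change — [wothf]

[wothf]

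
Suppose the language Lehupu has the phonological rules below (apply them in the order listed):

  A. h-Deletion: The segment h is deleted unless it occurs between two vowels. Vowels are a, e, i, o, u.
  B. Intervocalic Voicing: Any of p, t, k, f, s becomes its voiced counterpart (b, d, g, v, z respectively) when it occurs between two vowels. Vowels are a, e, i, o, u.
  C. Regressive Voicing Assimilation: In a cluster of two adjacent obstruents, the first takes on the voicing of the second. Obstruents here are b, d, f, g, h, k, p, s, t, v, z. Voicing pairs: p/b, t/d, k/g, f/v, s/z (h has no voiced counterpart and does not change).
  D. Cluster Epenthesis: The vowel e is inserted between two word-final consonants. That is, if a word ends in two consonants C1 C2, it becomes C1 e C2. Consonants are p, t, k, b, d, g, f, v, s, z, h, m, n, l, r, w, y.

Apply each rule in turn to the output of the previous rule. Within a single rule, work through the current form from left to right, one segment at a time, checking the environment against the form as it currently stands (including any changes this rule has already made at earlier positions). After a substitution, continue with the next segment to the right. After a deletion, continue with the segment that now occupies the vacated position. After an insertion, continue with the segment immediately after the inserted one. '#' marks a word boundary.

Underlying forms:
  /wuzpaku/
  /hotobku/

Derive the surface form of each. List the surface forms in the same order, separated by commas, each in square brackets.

/wuzpaku/:
  A h-Deletion: no change — [wuzpaku]
  B Intervocalic Voicing: [wuzpaku] → [wuzpagu]
  C Regressive Voicing Assimilation: [wuzpagu] → [wuspagu]
  D Cluster Epenthesis: no change — [wuspagu]
/hotobku/:
  A h-Deletion: [hotobku] → [otobku]
  B Intervocalic Voicing: [otobku] → [odobku]
  C Regressive Voicing Assimilation: [odobku] → [odopku]
  D Cluster Epenthesis: no change — [odopku]

[wuspagu], [odopku]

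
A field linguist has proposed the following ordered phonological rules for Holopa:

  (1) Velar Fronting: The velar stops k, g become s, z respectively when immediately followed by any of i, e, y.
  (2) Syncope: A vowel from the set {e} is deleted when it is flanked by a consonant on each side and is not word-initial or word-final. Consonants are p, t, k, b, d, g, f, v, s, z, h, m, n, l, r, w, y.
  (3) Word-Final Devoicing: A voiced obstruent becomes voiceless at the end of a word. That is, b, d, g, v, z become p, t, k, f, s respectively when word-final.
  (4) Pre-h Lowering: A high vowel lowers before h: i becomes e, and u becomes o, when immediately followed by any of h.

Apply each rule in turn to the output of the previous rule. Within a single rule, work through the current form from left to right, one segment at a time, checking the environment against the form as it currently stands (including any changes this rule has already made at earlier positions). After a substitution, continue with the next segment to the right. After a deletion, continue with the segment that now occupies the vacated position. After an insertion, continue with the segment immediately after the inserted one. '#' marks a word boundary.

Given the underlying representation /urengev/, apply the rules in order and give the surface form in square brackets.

(1) Velar Fronting: [urengev] → [urenzev]
(2) Syncope: [urenzev] → [urnzv]
(3) Word-Final Devoicing: [urnzv] → [urnzf]
(4) Pre-h Lowering: no change — [urnzf]

[urnzf]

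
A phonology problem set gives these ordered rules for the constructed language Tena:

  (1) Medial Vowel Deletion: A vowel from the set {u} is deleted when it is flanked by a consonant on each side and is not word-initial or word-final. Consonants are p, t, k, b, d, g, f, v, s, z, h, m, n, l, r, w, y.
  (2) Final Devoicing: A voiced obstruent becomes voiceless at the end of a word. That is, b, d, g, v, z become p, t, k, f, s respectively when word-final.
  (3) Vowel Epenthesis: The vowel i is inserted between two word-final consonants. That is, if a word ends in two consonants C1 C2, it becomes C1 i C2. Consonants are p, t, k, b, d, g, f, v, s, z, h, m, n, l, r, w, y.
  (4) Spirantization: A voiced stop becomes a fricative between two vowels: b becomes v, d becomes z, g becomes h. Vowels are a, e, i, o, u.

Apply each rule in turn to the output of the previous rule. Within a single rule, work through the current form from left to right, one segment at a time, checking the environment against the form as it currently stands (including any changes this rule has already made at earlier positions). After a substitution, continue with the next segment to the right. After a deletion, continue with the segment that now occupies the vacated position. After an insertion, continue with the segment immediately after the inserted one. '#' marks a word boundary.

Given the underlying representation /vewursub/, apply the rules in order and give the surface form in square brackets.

[vewrsip]

(1) Medial Vowel Deletion: [vewursub] → [vewrsb]
(2) Final Devoicing: [vewrsb] → [vewrsp]
(3) Vowel Epenthesis: [vewrsp] → [vewrsip]
(4) Spirantization: no change — [vewrsip]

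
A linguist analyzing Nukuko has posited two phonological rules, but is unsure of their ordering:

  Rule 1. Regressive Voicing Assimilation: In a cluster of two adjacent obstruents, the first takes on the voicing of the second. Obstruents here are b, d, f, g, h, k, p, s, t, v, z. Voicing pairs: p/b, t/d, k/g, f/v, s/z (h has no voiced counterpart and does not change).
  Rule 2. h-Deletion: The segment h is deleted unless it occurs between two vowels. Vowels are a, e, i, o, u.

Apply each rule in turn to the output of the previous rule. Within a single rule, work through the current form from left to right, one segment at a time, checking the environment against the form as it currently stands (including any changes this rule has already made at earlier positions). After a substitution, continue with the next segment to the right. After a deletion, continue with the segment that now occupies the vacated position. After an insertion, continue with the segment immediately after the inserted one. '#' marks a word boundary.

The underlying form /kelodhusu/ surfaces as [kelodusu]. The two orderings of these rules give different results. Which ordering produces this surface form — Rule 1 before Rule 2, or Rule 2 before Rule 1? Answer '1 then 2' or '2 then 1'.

Order 1 then 2:
  1 Regressive Voicing Assimilation: [kelodhusu] → [kelothusu]
  2 h-Deletion: [kelothusu] → [kelotusu]
  result: [kelotusu]
Order 2 then 1:
  2 h-Deletion: [kelodhusu] → [kelodusu]
  1 Regressive Voicing Assimilation: no change — [kelodusu]
  result: [kelodusu]

2 then 1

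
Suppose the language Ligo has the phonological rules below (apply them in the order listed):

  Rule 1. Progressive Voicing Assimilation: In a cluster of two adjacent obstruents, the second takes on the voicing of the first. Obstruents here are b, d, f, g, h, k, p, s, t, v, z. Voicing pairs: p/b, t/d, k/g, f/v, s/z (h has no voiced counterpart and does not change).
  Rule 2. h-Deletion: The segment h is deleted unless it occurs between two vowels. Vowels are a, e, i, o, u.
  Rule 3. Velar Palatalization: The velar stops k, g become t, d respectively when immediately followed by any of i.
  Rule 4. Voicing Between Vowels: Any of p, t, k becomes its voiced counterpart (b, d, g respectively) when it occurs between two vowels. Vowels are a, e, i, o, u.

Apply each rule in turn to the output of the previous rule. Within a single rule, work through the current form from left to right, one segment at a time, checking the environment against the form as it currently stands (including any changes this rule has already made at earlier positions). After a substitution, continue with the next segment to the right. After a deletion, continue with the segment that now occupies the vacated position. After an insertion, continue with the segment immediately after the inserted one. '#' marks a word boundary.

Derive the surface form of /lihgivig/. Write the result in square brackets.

Rule 1 Progressive Voicing Assimilation: [lihgivig] → [lihkivig]
Rule 2 h-Deletion: [lihkivig] → [likivig]
Rule 3 Velar Palatalization: [likivig] → [litivig]
Rule 4 Voicing Between Vowels: [litivig] → [lidivig]

[lidivig]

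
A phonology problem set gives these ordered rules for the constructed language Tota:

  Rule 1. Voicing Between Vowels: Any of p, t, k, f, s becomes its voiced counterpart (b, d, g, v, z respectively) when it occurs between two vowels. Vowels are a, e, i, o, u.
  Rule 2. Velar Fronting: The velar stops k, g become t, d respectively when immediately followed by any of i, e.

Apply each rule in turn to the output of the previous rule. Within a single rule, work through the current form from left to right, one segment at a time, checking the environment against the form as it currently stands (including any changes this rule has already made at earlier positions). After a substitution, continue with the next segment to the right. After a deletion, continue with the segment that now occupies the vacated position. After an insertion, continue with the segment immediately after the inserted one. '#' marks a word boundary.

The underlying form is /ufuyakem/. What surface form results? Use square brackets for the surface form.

Rule 1 Voicing Between Vowels: [ufuyakem] → [uvuyagem]
Rule 2 Velar Fronting: [uvuyagem] → [uvuyadem]

[uvuyadem]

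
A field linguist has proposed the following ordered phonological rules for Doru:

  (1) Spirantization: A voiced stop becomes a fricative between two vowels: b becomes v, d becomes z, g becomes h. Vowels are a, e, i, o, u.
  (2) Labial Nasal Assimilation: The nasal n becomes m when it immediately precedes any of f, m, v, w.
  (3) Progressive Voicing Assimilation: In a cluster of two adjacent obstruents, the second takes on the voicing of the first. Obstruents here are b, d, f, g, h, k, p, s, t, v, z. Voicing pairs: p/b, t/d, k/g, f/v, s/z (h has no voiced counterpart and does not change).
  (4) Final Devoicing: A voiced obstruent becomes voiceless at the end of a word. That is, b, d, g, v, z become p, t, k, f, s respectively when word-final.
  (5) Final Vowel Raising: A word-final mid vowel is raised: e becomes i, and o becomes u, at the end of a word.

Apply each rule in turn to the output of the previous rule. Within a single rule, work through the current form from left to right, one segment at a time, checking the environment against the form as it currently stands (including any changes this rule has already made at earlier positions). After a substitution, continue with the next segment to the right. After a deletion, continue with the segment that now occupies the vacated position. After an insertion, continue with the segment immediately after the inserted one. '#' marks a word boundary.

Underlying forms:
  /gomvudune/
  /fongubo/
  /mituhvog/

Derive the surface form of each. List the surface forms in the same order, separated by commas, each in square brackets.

/gomvudune/:
  (1) Spirantization: [gomvudune] → [gomvuzune]
  (2) Labial Nasal Assimilation: no change — [gomvuzune]
  (3) Progressive Voicing Assimilation: no change — [gomvuzune]
  (4) Final Devoicing: no change — [gomvuzune]
  (5) Final Vowel Raising: [gomvuzune] → [gomvuzuni]
/fongubo/:
  (1) Spirantization: [fongubo] → [fonguvo]
  (2) Labial Nasal Assimilation: no change — [fonguvo]
  (3) Progressive Voicing Assimilation: no change — [fonguvo]
  (4) Final Devoicing: no change — [fonguvo]
  (5) Final Vowel Raising: [fonguvo] → [fonguvu]
/mituhvog/:
  (1) Spirantization: no change — [mituhvog]
  (2) Labial Nasal Assimilation: no change — [mituhvog]
  (3) Progressive Voicing Assimilation: [mituhvog] → [mituhfog]
  (4) Final Devoicing: [mituhfog] → [mituhfok]
  (5) Final Vowel Raising: no change — [mituhfok]

[gomvuzuni], [fonguvu], [mituhfok]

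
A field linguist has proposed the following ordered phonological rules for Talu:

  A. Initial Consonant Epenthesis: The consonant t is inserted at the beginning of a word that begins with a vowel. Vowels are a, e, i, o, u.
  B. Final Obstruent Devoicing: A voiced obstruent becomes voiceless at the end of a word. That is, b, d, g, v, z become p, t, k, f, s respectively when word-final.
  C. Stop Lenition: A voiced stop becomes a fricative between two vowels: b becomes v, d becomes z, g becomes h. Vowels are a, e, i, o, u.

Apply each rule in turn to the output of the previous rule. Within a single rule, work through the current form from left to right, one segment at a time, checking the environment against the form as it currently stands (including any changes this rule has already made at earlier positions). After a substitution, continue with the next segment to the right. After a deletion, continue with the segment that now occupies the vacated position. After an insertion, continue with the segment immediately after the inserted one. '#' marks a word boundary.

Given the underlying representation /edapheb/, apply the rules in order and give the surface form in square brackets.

A Initial Consonant Epenthesis: [edapheb] → [tedapheb]
B Final Obstruent Devoicing: [tedapheb] → [tedaphep]
C Stop Lenition: [tedaphep] → [tezaphep]

[tezaphep]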